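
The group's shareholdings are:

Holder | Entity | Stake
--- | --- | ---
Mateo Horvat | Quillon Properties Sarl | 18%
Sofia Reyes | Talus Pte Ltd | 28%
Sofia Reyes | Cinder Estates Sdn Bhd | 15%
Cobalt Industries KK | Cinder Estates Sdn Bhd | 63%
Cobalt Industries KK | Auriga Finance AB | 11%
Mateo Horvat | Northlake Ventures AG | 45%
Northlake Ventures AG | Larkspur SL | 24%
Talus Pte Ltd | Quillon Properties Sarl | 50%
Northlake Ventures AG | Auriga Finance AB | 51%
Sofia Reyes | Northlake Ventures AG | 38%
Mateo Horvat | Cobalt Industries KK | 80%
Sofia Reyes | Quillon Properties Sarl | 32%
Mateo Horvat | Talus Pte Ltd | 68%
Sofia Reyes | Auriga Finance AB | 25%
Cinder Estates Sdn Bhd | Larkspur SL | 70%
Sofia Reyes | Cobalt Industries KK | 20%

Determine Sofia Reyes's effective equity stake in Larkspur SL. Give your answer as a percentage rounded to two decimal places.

Sofia reaches Larkspur along 3 paths.
Via Northlake: 38% × 24% = 9.12%.
Via Cobalt → Cinder: 20% × 63% × 70% = 8.82%.
Via Cinder: 15% × 70% = 10.5%.
Total: 9.12% + 8.82% + 10.5% = 28.44%.

28.44%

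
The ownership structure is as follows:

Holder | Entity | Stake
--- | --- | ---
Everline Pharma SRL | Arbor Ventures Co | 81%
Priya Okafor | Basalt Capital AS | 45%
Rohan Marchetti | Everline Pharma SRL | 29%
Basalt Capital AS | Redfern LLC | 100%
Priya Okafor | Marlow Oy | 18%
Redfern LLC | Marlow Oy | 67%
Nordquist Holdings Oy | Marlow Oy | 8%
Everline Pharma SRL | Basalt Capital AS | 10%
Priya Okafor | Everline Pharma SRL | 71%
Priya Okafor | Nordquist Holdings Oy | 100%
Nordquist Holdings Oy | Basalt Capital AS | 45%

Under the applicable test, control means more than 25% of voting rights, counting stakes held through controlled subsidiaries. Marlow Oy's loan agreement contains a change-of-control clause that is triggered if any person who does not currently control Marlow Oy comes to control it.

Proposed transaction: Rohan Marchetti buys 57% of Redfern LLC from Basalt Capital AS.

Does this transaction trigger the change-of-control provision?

Yes

The purchase adds only to Rohan's holdings (Basalt's stake shrinks), so Rohan is the only person who could newly come to control Marlow.
Rohan holds 29% of Everline, so Rohan controls Everline.
Everline holds 81% of Arbor, so Rohan controls Arbor.
Neither Rohan nor any entity Rohan controls holds any voting interest in Marlow.
So before the transaction, Rohan does not control Marlow.
After the purchase, Rohan holds 57% of Redfern directly, and Basalt's stake falls to 43%.
Rohan holds 57% of Redfern, so Rohan controls Redfern.
Redfern holds 67% of Marlow, so Rohan controls Marlow.
Rohan did not control Marlow before and does after, so the clause is triggered.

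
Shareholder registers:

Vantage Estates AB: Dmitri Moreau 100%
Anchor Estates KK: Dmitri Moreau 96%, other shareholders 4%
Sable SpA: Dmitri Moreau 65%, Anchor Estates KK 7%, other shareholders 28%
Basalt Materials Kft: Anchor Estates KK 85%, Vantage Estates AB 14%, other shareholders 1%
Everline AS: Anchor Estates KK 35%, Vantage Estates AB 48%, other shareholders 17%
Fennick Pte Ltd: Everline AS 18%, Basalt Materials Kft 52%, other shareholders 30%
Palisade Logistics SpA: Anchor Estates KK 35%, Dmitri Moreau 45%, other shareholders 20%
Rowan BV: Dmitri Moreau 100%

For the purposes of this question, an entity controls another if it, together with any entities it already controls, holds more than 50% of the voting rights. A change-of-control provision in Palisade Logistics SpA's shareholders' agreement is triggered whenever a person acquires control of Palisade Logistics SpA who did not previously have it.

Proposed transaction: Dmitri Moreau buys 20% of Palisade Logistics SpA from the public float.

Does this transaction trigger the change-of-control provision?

The purchase changes only Dmitri's holdings, so Dmitri is the only person who could newly come to control Palisade.
Dmitri holds 96% of Anchor, so Dmitri controls Anchor.
Anchor and Dmitri together hold 35% + 45% = 80% of Palisade, so Dmitri controls Palisade.
So Dmitri already controls Palisade before the transaction.
After the purchase, Dmitri's direct stake in Palisade rises to 45% + 20% = 65%.
Dmitri controlled Palisade already, so this is not a new person acquiring control; every other person's position is unchanged or reduced.
No new person acquires control, so the clause is not triggered.

No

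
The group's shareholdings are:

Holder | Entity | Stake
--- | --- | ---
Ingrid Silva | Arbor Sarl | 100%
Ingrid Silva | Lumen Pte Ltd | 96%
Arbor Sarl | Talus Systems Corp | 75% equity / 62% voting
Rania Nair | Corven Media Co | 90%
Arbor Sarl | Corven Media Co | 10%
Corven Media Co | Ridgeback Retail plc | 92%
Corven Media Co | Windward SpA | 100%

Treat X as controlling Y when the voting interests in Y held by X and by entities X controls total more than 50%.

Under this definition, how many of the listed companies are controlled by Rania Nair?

3

Rania holds 90% of Corven, so Rania controls Corven.
Corven holds 100% of Windward, so Rania controls Windward.
Corven holds 92% of Ridgeback, so Rania controls Ridgeback.
No other company's threshold is met.
Rania controls 3 companies.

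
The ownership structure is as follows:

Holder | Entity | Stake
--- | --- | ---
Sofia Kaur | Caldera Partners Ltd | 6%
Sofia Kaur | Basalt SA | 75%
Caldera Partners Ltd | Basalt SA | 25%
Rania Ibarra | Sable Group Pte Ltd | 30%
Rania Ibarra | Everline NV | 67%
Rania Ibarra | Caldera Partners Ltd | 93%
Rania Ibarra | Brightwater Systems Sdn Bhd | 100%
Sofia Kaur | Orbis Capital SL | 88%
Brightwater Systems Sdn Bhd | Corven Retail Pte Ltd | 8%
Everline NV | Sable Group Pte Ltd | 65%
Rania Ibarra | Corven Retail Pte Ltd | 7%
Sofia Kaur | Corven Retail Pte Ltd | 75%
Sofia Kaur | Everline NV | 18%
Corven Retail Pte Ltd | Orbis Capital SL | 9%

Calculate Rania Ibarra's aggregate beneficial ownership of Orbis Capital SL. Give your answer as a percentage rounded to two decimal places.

1.35%

Rania reaches Orbis along 2 paths.
Via Corven: 7% × 9% = 0.63%.
Via Brightwater → Corven: 100% × 8% × 9% = 0.72%.
Total: 0.63% + 0.72% = 1.35%.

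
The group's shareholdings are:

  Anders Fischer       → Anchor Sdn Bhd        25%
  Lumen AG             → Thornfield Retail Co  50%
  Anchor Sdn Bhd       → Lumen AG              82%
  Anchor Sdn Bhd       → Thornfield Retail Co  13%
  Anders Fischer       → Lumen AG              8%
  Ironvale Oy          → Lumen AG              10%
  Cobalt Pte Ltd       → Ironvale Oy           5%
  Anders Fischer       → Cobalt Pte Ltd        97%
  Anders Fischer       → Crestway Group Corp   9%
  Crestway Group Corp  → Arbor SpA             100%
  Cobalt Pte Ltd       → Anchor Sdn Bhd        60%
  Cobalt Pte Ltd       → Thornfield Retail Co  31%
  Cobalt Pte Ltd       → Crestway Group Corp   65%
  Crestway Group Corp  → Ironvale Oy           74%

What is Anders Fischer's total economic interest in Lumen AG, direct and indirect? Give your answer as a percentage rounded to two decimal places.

Anders reaches Lumen along 6 paths.
Via Anchor: 25% × 82% = 20.5%.
Via Cobalt → Anchor: 97% × 60% × 82% = 47.724%.
Direct stake: 8% = 8%.
Via Cobalt → Crestway → Ironvale: 97% × 65% × 74% × 10% = 4.6657%.
Via Crestway → Ironvale: 9% × 74% × 10% = 0.666%.
Via Cobalt → Ironvale: 97% × 5% × 10% = 0.485%.
Total: 20.5% + 47.724% + 8% + 4.6657% + 0.666% + 0.485% = 82.0407%.
Rounded: 82.04%.

82.04%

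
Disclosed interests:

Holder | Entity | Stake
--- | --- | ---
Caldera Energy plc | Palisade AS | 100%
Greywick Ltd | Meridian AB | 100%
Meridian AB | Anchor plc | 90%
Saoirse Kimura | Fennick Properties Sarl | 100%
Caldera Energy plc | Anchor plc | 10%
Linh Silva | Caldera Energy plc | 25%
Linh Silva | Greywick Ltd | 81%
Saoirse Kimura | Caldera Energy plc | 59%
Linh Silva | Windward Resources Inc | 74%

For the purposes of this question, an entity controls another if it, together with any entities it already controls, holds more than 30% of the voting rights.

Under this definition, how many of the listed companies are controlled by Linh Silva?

Linh holds 81% of Greywick, so Linh controls Greywick.
Greywick holds 100% of Meridian, so Linh controls Meridian.
Linh holds 74% of Windward, so Linh controls Windward.
Meridian holds 90% of Anchor, so Linh controls Anchor.
No other company's threshold is met.
Linh controls 4 companies.

4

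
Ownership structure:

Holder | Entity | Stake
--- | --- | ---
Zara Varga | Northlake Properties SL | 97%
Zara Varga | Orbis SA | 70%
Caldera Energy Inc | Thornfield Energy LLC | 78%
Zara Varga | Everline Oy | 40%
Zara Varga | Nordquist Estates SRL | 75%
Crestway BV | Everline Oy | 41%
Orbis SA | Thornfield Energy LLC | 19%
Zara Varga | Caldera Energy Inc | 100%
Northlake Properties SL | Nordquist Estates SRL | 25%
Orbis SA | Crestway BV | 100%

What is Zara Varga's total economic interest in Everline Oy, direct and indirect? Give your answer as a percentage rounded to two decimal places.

Zara reaches Everline along 2 paths.
Direct stake: 40% = 40%.
Via Orbis → Crestway: 70% × 100% × 41% = 28.7%.
Total: 40% + 28.7% = 68.7%.
Rounded: 68.70%.

68.70%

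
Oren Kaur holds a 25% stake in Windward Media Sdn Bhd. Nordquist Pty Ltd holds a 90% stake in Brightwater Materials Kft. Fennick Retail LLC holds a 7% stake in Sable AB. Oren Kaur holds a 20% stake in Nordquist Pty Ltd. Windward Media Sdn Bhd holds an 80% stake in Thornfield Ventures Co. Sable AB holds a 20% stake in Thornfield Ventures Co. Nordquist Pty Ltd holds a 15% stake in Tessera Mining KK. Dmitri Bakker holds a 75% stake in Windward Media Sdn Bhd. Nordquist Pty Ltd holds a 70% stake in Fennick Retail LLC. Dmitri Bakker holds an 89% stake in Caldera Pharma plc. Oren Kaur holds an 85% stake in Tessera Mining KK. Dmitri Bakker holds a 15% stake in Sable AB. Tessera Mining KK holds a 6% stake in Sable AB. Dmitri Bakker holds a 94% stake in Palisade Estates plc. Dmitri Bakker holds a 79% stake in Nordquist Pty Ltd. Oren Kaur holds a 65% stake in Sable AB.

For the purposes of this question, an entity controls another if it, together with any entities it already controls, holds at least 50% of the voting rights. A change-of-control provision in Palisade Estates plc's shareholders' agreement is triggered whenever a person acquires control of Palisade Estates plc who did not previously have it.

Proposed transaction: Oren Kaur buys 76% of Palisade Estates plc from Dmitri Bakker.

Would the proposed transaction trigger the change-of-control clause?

Yes

The purchase adds only to Oren's holdings (Dmitri's stake shrinks), so Oren is the only person who could newly come to control Palisade.
Oren holds 85% of Tessera, so Oren controls Tessera.
Tessera and Oren together hold 6% + 65% = 71% of Sable, so Oren controls Sable.
Neither Oren nor any entity Oren controls holds any voting interest in Palisade.
So before the transaction, Oren does not control Palisade.
After the purchase, Oren holds 76% of Palisade directly, and Dmitri's stake falls to 18%.
Oren holds 76% of Palisade, so Oren controls Palisade.
Oren did not control Palisade before and does after, so the clause is triggered.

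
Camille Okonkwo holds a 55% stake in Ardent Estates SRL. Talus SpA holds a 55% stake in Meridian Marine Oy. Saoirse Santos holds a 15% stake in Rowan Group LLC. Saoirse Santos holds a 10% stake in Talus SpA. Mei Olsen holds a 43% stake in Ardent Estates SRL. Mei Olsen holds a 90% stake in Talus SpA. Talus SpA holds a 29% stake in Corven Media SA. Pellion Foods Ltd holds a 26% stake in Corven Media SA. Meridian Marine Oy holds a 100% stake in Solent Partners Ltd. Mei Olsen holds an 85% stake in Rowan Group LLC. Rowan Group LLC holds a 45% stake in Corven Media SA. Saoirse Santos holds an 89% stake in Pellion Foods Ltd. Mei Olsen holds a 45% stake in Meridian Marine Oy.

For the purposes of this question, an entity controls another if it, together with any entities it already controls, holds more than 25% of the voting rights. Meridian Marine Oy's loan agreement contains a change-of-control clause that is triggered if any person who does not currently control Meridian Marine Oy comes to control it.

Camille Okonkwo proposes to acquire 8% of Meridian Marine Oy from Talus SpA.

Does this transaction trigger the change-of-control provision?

No

The purchase adds only to Camille's holdings (Talus's stake shrinks), so Camille is the only person who could newly come to control Meridian.
Camille holds 55% of Ardent, so Camille controls Ardent.
Neither Camille nor any entity Camille controls holds any voting interest in Meridian.
So before the transaction, Camille does not control Meridian.
After the purchase, Camille holds 8% of Meridian directly, and Talus's stake falls to 47%.
After the transaction, Camille's side holds 8% of Meridian, not > 25%, so Camille still does not control Meridian.
No new person acquires control, so the clause is not triggered.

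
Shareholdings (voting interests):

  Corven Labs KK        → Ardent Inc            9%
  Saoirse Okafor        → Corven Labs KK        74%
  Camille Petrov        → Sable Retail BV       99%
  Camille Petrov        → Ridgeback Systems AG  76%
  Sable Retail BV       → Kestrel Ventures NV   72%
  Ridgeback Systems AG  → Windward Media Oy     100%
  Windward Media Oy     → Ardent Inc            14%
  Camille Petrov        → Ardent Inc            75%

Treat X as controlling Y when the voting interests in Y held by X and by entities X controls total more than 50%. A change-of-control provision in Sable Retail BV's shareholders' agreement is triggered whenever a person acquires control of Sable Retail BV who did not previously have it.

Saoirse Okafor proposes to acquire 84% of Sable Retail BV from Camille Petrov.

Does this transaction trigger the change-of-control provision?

The purchase adds only to Saoirse's holdings (Camille's stake shrinks), so Saoirse is the only person who could newly come to control Sable.
Saoirse holds 74% of Corven, so Saoirse controls Corven.
Neither Saoirse nor any entity Saoirse controls holds any voting interest in Sable.
So before the transaction, Saoirse does not control Sable.
After the purchase, Saoirse holds 84% of Sable directly, and Camille's stake falls to 15%.
Saoirse holds 84% of Sable, so Saoirse controls Sable.
Saoirse did not control Sable before and does after, so the clause is triggered.

Yes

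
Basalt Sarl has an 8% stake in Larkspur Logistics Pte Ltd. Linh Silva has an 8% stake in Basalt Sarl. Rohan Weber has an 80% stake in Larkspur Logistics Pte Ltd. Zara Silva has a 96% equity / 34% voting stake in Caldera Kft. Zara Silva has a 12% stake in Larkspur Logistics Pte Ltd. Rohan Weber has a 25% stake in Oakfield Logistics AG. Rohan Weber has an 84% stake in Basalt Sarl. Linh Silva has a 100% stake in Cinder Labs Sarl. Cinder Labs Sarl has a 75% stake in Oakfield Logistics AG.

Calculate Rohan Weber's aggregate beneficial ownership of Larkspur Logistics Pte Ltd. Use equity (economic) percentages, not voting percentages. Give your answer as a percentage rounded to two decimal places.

Rohan reaches Larkspur along 2 paths.
Direct stake: 80% = 80%.
Via Basalt: 84% × 8% = 6.72%.
Total: 80% + 6.72% = 86.72%.

86.72%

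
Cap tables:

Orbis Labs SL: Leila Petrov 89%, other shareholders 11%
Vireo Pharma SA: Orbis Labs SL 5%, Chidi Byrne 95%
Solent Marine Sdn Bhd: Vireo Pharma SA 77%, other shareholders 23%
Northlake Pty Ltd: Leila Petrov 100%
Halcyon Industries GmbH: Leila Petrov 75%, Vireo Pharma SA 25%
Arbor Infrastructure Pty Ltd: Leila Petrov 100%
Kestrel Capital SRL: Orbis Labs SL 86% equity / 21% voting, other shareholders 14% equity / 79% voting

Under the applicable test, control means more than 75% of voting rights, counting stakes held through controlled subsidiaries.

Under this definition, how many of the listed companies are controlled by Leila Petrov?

Leila holds 89% of Orbis, so Leila controls Orbis.
Leila holds 100% of Northlake, so Leila controls Northlake.
Leila holds 100% of Arbor, so Leila controls Arbor.
No other company's threshold is met.
Leila controls 3 companies.

3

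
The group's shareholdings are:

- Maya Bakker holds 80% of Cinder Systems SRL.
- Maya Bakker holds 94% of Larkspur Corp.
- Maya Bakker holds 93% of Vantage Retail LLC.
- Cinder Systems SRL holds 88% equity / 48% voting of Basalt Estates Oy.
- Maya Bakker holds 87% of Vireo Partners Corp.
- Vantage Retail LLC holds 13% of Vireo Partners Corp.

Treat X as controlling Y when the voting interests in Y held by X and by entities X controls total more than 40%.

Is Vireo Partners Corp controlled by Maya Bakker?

Maya holds 93% of Vantage, so Maya controls Vantage.
Vantage and Maya together hold 13% + 87% = 100% of Vireo, so Maya controls Vireo.

Yes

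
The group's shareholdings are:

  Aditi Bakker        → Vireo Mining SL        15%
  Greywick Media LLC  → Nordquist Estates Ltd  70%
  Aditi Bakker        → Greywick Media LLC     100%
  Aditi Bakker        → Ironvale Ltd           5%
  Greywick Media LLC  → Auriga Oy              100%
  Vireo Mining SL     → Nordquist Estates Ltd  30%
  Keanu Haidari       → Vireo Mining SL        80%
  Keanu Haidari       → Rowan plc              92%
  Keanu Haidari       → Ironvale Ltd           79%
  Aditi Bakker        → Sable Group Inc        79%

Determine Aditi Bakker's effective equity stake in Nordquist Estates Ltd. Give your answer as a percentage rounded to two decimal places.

74.50%

Aditi reaches Nordquist along 2 paths.
Via Vireo: 15% × 30% = 4.5%.
Via Greywick: 100% × 70% = 70%.
Total: 4.5% + 70% = 74.5%.
Rounded: 74.50%.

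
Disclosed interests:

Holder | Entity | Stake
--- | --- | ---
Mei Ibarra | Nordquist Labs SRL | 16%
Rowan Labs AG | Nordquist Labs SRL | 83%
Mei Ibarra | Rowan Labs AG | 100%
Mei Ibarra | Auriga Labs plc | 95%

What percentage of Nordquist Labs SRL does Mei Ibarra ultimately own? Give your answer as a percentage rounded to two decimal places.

99.00%

Mei reaches Nordquist along 2 paths.
Via Rowan: 100% × 83% = 83%.
Direct stake: 16% = 16%.
Total: 83% + 16% = 99%.
Rounded: 99.00%.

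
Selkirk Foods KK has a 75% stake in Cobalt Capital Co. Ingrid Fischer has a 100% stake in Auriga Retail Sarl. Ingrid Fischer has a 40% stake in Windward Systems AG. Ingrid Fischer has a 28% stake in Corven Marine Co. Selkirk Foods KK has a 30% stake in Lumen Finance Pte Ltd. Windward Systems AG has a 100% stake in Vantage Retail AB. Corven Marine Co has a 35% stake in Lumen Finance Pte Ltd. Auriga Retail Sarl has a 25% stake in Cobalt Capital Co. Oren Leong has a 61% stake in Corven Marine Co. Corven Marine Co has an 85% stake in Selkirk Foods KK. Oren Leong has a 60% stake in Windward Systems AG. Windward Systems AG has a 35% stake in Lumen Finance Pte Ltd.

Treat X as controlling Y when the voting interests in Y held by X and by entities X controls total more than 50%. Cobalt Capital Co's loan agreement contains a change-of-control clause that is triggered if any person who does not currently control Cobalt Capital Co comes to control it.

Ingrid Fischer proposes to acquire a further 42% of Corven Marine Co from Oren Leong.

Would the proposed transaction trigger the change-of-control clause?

The purchase adds only to Ingrid's holdings (Oren's stake shrinks), so Ingrid is the only person who could newly come to control Cobalt.
Ingrid holds 100% of Auriga, so Ingrid controls Auriga.
In Cobalt, Ingrid's side holds only 25%, not > 50%.
So before the transaction, Ingrid does not control Cobalt.
After the purchase, Ingrid's direct stake in Corven rises to 28% + 42% = 70%, and Oren's stake falls to 19%.
Ingrid holds 70% of Corven, so Ingrid controls Corven.
Corven holds 85% of Selkirk, so Ingrid controls Selkirk.
Selkirk and Auriga together hold 75% + 25% = 100% of Cobalt, so Ingrid controls Cobalt.
Ingrid did not control Cobalt before and does after, so the clause is triggered.

Yes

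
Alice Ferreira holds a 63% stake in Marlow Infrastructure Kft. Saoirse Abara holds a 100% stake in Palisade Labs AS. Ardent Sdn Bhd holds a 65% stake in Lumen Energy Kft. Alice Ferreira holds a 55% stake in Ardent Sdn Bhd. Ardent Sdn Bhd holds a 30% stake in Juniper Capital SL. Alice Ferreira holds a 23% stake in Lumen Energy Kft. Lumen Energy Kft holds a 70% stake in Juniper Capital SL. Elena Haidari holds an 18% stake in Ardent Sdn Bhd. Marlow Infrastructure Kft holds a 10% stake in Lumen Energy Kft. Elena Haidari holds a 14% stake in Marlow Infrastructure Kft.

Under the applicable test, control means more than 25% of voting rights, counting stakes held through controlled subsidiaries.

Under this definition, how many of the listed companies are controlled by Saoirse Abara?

1

Saoirse holds 100% of Palisade, so Saoirse controls Palisade.
No other company's threshold is met.
Saoirse controls 1 company.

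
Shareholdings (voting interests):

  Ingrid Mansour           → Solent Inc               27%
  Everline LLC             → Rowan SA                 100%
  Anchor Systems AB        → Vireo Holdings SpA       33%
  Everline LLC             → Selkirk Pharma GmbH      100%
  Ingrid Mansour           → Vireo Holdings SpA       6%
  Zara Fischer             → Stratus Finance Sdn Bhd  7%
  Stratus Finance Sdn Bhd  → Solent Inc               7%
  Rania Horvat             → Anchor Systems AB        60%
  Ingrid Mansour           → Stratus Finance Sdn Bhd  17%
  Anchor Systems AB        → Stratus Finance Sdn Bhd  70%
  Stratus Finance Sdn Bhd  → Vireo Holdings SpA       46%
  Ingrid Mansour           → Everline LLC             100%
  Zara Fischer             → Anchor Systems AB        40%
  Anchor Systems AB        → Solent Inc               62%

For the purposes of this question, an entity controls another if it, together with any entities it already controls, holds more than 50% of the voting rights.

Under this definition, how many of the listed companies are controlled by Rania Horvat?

4

Rania holds 60% of Anchor, so Rania controls Anchor.
Anchor holds 70% of Stratus, so Rania controls Stratus.
Stratus and Anchor together hold 7% + 62% = 69% of Solent, so Rania controls Solent.
Anchor and Stratus together hold 33% + 46% = 79% of Vireo, so Rania controls Vireo.
No other company's threshold is met.
Rania controls 4 companies.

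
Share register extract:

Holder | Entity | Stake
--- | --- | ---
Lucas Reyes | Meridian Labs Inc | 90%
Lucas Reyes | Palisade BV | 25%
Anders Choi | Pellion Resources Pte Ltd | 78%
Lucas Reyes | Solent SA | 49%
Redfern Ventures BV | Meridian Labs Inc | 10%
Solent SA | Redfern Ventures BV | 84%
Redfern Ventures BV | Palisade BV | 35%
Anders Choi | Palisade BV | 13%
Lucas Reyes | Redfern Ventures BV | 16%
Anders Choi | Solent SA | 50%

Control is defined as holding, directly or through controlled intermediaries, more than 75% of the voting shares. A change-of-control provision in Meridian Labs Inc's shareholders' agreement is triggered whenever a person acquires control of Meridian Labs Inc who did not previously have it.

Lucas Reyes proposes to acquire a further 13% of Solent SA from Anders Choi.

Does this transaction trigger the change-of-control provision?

The purchase adds only to Lucas's holdings (Anders's stake shrinks), so Lucas is the only person who could newly come to control Meridian.
Lucas holds 90% of Meridian, so Lucas controls Meridian.
So Lucas already controls Meridian before the transaction.
After the purchase, Lucas's direct stake in Solent rises to 49% + 13% = 62%, and Anders's stake falls to 37%.
Lucas controlled Meridian already, so this is not a new person acquiring control; every other person's position is unchanged or reduced.
No new person acquires control, so the clause is not triggered.

No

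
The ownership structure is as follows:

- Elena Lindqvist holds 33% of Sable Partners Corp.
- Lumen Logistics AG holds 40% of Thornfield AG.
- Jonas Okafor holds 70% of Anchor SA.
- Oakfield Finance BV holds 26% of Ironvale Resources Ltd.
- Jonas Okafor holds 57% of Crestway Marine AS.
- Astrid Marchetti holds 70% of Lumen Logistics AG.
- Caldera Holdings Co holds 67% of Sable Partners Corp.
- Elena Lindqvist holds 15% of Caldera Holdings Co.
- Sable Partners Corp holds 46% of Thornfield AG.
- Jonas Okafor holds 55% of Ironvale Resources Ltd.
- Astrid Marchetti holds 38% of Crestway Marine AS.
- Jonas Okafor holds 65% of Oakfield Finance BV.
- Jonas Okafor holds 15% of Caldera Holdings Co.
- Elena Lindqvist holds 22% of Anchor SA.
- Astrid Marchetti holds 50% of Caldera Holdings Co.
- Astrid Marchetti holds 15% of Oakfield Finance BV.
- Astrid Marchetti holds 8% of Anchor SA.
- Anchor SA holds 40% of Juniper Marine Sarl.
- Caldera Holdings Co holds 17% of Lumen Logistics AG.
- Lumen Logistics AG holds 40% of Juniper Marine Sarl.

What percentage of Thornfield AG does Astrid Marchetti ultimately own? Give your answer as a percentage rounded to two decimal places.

46.81%

Astrid reaches Thornfield along 3 paths.
Via Caldera → Sable: 50% × 67% × 46% = 15.41%.
Via Caldera → Lumen: 50% × 17% × 40% = 3.4%.
Via Lumen: 70% × 40% = 28%.
Total: 15.41% + 3.4% + 28% = 46.81%.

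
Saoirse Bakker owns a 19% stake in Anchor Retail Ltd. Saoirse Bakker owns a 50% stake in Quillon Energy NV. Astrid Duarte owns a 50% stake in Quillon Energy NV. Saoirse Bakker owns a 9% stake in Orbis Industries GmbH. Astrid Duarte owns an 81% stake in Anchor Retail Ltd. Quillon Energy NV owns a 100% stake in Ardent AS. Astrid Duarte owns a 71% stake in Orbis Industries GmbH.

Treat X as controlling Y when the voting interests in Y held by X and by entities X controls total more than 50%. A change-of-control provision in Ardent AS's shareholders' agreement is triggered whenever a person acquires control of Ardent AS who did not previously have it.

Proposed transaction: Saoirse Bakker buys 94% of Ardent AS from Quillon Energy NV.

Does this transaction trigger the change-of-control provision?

The purchase adds only to Saoirse's holdings (Quillon's stake shrinks), so Saoirse is the only person who could newly come to control Ardent.
Saoirse's largest direct stake is 50% in Quillon, which does not meet the threshold, so Saoirse controls no company.
Neither Saoirse nor any entity Saoirse controls holds any voting interest in Ardent.
So before the transaction, Saoirse does not control Ardent.
After the purchase, Saoirse holds 94% of Ardent directly, and Quillon's stake falls to 6%.
Saoirse holds 94% of Ardent, so Saoirse controls Ardent.
Saoirse did not control Ardent before and does after, so the clause is triggered.

Yes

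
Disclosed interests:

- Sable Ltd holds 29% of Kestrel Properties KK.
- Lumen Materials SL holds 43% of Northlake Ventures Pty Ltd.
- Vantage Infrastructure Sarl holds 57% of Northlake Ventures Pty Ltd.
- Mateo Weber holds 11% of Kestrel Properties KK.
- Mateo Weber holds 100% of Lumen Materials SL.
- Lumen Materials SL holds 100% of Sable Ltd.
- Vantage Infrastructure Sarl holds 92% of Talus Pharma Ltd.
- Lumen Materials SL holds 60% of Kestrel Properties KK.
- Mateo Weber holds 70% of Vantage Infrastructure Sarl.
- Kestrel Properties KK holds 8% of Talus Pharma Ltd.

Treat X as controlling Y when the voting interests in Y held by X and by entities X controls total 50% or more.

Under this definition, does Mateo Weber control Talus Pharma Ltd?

Mateo holds 100% of Lumen, so Mateo controls Lumen.
Lumen holds 100% of Sable, so Mateo controls Sable.
Lumen and Sable and Mateo together hold 60% + 29% + 11% = 100% of Kestrel, so Mateo controls Kestrel.
Mateo holds 70% of Vantage, so Mateo controls Vantage.
Vantage and Kestrel together hold 92% + 8% = 100% of Talus, so Mateo controls Talus.

Yes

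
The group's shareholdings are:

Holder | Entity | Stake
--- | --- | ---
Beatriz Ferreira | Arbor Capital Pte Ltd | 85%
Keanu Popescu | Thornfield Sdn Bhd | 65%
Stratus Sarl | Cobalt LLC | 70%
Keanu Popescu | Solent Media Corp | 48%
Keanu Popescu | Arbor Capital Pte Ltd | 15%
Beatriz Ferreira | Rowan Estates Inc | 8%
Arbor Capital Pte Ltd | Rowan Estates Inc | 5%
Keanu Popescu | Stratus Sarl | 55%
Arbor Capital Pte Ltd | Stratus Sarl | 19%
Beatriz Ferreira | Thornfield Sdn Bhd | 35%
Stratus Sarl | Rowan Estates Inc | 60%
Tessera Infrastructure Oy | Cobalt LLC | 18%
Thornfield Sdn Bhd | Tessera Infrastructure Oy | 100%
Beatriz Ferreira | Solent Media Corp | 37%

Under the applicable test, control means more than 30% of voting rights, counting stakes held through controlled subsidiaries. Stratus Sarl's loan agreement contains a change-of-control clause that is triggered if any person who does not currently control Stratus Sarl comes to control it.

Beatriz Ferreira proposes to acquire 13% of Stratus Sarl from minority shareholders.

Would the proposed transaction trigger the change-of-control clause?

The purchase changes only Beatriz's holdings, so Beatriz is the only person who could newly come to control Stratus.
Beatriz holds 37% of Solent, so Beatriz controls Solent.
Beatriz holds 85% of Arbor, so Beatriz controls Arbor.
Beatriz holds 35% of Thornfield, so Beatriz controls Thornfield.
Thornfield holds 100% of Tessera, so Beatriz controls Tessera.
In Stratus, Beatriz's side holds only 19%, not > 30%.
So before the transaction, Beatriz does not control Stratus.
After the purchase, Beatriz holds 13% of Stratus directly.
Arbor and Beatriz together hold 19% + 13% = 32% of Stratus, so Beatriz controls Stratus.
Beatriz did not control Stratus before and does after, so the clause is triggered.

Yes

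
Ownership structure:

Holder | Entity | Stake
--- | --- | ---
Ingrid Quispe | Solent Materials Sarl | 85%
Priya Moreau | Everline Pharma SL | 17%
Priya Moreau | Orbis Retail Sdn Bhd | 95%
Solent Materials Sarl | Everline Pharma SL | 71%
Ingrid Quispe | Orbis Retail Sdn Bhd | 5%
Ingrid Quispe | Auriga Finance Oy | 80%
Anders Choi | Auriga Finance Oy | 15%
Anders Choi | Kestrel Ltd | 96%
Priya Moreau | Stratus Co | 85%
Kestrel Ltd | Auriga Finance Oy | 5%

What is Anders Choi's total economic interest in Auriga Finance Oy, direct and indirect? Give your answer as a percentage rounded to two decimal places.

19.80%

Anders reaches Auriga along 2 paths.
Via Kestrel: 96% × 5% = 4.8%.
Direct stake: 15% = 15%.
Total: 4.8% + 15% = 19.8%.
Rounded: 19.80%.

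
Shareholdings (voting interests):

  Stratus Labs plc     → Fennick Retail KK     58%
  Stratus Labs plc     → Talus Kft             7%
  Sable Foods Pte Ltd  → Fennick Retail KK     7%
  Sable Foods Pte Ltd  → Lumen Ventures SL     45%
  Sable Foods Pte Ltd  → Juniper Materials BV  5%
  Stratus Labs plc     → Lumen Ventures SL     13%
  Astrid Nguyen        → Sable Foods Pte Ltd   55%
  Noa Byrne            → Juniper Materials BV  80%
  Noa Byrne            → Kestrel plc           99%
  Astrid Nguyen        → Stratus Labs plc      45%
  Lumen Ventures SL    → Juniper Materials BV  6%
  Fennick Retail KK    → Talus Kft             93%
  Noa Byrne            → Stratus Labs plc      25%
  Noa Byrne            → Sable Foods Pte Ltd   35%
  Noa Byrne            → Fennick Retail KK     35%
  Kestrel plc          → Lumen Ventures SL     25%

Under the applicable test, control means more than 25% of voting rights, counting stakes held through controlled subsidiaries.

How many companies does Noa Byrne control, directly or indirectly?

Noa holds 35% of Sable, so Noa controls Sable.
Noa holds 99% of Kestrel, so Noa controls Kestrel.
Sable and Kestrel together hold 45% + 25% = 70% of Lumen, so Noa controls Lumen.
Noa and Sable together hold 35% + 7% = 42% of Fennick, so Noa controls Fennick.
Fennick holds 93% of Talus, so Noa controls Talus.
Sable and Noa and Lumen together hold 5% + 80% + 6% = 91% of Juniper, so Noa controls Juniper.
No other company's threshold is met.
Noa controls 6 companies.

6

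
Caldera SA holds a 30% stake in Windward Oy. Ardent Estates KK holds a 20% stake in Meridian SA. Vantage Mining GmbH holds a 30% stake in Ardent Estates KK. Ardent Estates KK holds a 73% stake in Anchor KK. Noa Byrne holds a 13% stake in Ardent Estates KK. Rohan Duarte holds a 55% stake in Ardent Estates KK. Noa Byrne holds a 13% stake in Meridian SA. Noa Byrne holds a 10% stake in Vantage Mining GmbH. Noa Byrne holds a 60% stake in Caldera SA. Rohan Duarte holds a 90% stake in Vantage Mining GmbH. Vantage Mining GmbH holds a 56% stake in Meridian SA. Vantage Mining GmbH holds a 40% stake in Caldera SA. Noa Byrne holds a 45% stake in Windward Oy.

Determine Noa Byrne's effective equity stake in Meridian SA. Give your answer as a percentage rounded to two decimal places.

Noa reaches Meridian along 4 paths.
Direct stake: 13% = 13%.
Via Vantage → Ardent: 10% × 30% × 20% = 0.6%.
Via Ardent: 13% × 20% = 2.6%.
Via Vantage: 10% × 56% = 5.6%.
Total: 13% + 0.6% + 2.6% + 5.6% = 21.8%.
Rounded: 21.80%.

21.80%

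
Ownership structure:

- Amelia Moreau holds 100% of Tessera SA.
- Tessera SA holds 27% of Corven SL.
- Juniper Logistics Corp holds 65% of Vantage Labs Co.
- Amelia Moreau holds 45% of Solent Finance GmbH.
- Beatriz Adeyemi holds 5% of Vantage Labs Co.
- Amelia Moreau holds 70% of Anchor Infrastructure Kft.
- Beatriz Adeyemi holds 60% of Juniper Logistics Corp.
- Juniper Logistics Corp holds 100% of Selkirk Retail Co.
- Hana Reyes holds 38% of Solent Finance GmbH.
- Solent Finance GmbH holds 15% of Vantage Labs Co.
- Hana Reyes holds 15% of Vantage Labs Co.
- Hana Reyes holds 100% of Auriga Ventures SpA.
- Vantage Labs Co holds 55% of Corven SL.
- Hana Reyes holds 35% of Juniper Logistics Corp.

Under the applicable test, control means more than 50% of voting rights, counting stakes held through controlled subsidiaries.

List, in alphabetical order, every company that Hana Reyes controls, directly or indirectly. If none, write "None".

Auriga Ventures SpA

Hana holds 100% of Auriga, so Hana controls Auriga.
No other company's threshold is met.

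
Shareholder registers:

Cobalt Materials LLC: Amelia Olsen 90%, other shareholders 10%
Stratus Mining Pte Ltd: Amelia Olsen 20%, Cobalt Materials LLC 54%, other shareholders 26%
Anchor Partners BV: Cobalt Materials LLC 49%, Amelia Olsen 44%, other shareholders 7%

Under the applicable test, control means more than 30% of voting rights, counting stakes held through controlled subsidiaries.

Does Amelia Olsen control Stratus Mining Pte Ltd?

Yes

Amelia holds 90% of Cobalt, so Amelia controls Cobalt.
Amelia and Cobalt together hold 20% + 54% = 74% of Stratus, so Amelia controls Stratus.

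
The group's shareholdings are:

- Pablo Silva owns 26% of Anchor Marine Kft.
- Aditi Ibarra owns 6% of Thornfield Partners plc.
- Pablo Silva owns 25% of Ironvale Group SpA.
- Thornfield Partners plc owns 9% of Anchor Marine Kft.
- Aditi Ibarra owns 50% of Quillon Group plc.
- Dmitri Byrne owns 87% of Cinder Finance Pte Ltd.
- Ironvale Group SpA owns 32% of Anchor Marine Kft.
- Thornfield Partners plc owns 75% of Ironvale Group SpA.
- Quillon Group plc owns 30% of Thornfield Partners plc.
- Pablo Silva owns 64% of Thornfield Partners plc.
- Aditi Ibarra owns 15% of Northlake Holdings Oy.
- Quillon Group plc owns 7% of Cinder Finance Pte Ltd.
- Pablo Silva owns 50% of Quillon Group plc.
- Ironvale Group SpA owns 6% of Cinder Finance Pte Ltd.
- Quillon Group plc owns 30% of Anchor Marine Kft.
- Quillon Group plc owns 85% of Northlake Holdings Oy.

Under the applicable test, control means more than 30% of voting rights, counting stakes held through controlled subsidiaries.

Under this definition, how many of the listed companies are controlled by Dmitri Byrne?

Dmitri holds 87% of Cinder, so Dmitri controls Cinder.
No other company's threshold is met.
Dmitri controls 1 company.

1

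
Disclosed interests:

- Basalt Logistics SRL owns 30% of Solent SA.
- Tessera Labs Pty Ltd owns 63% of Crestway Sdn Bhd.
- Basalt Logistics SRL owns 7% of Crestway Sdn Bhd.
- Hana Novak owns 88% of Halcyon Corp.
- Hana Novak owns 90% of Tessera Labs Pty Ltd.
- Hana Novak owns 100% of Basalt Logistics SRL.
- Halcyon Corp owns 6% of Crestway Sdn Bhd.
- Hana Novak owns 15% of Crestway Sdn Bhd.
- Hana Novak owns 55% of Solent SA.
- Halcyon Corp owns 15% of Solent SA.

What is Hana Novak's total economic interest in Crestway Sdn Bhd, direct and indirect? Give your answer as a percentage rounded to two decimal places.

Hana reaches Crestway along 4 paths.
Via Halcyon: 88% × 6% = 5.28%.
Via Tessera: 90% × 63% = 56.7%.
Via Basalt: 100% × 7% = 7%.
Direct stake: 15% = 15%.
Total: 5.28% + 56.7% + 7% + 15% = 83.98%.

83.98%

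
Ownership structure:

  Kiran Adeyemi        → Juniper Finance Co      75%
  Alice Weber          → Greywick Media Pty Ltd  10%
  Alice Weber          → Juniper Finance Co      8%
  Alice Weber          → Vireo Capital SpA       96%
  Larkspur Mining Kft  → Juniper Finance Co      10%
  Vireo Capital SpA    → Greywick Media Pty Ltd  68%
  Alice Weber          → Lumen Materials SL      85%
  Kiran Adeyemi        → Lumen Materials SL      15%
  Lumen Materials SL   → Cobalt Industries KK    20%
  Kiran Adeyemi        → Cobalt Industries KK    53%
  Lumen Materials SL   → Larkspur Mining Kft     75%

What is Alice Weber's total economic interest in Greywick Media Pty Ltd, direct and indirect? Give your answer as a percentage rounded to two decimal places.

Alice reaches Greywick along 2 paths.
Via Vireo: 96% × 68% = 65.28%.
Direct stake: 10% = 10%.
Total: 65.28% + 10% = 75.28%.

75.28%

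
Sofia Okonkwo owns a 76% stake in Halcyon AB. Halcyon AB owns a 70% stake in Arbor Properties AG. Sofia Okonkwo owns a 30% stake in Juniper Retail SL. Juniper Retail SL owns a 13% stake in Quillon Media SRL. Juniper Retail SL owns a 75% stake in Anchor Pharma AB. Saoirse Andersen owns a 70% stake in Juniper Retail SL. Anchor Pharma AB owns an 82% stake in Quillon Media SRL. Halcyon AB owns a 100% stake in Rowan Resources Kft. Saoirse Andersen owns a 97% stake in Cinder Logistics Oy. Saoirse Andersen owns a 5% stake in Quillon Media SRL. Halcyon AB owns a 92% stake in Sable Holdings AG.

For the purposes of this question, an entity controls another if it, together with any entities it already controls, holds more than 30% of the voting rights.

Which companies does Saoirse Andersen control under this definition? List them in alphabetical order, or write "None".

Anchor Pharma AB, Cinder Logistics Oy, Juniper Retail SL, Quillon Media SRL

Saoirse holds 70% of Juniper, so Saoirse controls Juniper.
Saoirse holds 97% of Cinder, so Saoirse controls Cinder.
Juniper holds 75% of Anchor, so Saoirse controls Anchor.
Saoirse and Anchor and Juniper together hold 5% + 82% + 13% = 100% of Quillon, so Saoirse controls Quillon.
No other company's threshold is met.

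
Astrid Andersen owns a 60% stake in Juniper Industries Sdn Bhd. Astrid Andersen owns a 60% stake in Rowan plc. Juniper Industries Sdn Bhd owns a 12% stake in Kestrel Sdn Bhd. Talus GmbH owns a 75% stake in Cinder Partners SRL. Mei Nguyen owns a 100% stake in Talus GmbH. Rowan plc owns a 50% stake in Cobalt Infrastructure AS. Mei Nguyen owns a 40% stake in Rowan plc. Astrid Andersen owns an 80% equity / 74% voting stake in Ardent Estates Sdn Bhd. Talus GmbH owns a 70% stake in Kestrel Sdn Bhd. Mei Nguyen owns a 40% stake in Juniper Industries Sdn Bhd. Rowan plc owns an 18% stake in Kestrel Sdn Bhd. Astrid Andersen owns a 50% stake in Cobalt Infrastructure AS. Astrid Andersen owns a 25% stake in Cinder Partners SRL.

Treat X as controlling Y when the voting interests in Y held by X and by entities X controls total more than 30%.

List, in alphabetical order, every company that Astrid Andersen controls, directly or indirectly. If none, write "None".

Ardent Estates Sdn Bhd, Cobalt Infrastructure AS, Juniper Industries Sdn Bhd, Rowan plc

Astrid holds 74% of Ardent, so Astrid controls Ardent.
Astrid holds 60% of Rowan, so Astrid controls Rowan.
Astrid holds 60% of Juniper, so Astrid controls Juniper.
Rowan and Astrid together hold 50% + 50% = 100% of Cobalt, so Astrid controls Cobalt.
No other company's threshold is met.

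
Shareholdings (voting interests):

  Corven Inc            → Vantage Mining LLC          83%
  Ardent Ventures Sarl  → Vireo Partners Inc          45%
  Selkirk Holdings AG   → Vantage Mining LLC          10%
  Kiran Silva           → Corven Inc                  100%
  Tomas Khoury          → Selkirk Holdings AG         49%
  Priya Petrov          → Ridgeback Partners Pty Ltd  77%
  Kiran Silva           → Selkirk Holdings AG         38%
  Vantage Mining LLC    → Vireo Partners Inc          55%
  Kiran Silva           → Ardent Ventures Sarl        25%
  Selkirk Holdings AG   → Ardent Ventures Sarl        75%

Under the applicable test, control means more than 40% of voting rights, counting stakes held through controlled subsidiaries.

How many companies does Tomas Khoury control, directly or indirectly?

3

Tomas holds 49% of Selkirk, so Tomas controls Selkirk.
Selkirk holds 75% of Ardent, so Tomas controls Ardent.
Ardent holds 45% of Vireo, so Tomas controls Vireo.
No other company's threshold is met.
Tomas controls 3 companies.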